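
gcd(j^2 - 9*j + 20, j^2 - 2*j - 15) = j - 5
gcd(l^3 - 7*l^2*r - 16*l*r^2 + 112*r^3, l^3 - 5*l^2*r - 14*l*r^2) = -l + 7*r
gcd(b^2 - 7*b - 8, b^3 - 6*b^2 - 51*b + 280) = b - 8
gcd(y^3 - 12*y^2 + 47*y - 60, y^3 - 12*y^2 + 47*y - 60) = y^3 - 12*y^2 + 47*y - 60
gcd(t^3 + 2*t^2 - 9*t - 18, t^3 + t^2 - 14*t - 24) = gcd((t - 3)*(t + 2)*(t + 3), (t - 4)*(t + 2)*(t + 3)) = t^2 + 5*t + 6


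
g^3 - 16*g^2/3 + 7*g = g*(g - 3)*(g - 7/3)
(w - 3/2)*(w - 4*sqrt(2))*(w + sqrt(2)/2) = w^3 - 7*sqrt(2)*w^2/2 - 3*w^2/2 - 4*w + 21*sqrt(2)*w/4 + 6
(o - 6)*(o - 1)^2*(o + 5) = o^4 - 3*o^3 - 27*o^2 + 59*o - 30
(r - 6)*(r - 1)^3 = r^4 - 9*r^3 + 21*r^2 - 19*r + 6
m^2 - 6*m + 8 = (m - 4)*(m - 2)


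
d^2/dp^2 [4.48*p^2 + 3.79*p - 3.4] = 8.96000000000000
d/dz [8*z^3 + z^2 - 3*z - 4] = 24*z^2 + 2*z - 3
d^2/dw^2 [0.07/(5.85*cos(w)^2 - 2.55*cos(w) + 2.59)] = (-9.5823*(1 - cos(w)^2)^2 + 3.132675*cos(w)^3 - 1.003905*cos(w)^2 - 6.727665*cos(w) + 8.37144)/(5.85*cos(w)^2 - 2.55*cos(w) + 2.59)^3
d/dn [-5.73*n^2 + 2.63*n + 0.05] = 2.63 - 11.46*n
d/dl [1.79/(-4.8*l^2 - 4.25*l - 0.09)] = (17.184*l + 7.6075)/(4.8*l^2 + 4.25*l + 0.09)^2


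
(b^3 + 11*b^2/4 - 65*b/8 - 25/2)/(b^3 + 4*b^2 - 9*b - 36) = (8*b^2 - 10*b - 25)/(8*(b^2 - 9))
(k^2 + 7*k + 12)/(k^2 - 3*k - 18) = (k + 4)/(k - 6)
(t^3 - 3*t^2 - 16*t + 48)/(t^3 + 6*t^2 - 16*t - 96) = (t - 3)/(t + 6)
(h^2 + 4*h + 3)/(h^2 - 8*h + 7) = (h^2 + 4*h + 3)/(h^2 - 8*h + 7)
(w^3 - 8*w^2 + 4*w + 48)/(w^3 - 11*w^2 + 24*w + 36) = (w^2 - 2*w - 8)/(w^2 - 5*w - 6)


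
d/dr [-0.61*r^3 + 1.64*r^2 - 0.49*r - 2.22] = -1.83*r^2 + 3.28*r - 0.49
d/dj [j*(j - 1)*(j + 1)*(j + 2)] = 4*j^3 + 6*j^2 - 2*j - 2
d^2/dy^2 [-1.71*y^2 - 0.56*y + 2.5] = -3.42000000000000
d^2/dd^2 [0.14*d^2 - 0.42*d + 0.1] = 0.280000000000000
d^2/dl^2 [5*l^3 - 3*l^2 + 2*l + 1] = 30*l - 6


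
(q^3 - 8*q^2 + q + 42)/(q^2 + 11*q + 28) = (q^3 - 8*q^2 + q + 42)/(q^2 + 11*q + 28)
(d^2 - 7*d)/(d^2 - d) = (d - 7)/(d - 1)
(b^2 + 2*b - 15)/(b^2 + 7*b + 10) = (b - 3)/(b + 2)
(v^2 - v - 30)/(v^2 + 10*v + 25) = (v - 6)/(v + 5)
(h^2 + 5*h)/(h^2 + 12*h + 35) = h/(h + 7)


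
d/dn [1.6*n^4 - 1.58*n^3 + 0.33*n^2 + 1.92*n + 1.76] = 6.4*n^3 - 4.74*n^2 + 0.66*n + 1.92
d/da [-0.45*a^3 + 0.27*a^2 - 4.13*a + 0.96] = -1.35*a^2 + 0.54*a - 4.13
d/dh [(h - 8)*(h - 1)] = 2*h - 9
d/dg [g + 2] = 1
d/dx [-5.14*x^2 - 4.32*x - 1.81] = -10.28*x - 4.32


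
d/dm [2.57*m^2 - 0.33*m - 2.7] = 5.14*m - 0.33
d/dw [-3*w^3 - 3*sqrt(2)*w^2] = 3*w*(-3*w - 2*sqrt(2))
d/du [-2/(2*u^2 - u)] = 2*(4*u - 1)/(u^2*(2*u - 1)^2)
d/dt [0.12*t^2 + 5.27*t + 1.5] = 0.24*t + 5.27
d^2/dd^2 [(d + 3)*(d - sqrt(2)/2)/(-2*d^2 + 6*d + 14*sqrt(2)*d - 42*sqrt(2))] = (-13*sqrt(2)*d^3 - 12*d^3 + 135*sqrt(2)*d^2 - 252*d + 351*sqrt(2)*d - 3276 + 237*sqrt(2))/(2*(d^6 - 21*sqrt(2)*d^5 - 9*d^5 + 189*sqrt(2)*d^4 + 321*d^4 - 2673*d^3 - 1253*sqrt(2)*d^3 + 7938*d^2 + 6741*sqrt(2)*d^2 - 18522*sqrt(2)*d - 7938*d + 18522*sqrt(2)))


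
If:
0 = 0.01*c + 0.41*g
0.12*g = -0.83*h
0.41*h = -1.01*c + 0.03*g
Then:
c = 0.00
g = 0.00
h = 0.00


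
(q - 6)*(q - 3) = q^2 - 9*q + 18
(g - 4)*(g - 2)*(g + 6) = g^3 - 28*g + 48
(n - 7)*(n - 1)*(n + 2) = n^3 - 6*n^2 - 9*n + 14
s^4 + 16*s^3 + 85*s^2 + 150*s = s*(s + 5)^2*(s + 6)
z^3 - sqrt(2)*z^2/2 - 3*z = z*(z - 3*sqrt(2)/2)*(z + sqrt(2))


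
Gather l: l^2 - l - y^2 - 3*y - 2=l^2 - l - y^2 - 3*y - 2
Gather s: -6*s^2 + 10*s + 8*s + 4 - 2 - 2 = -6*s^2 + 18*s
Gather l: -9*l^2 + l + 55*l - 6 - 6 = -9*l^2 + 56*l - 12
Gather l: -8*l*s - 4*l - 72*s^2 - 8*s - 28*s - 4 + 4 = l*(-8*s - 4) - 72*s^2 - 36*s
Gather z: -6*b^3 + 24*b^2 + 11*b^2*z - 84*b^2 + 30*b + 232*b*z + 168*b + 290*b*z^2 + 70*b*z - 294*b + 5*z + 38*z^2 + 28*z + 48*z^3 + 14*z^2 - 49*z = -6*b^3 - 60*b^2 - 96*b + 48*z^3 + z^2*(290*b + 52) + z*(11*b^2 + 302*b - 16)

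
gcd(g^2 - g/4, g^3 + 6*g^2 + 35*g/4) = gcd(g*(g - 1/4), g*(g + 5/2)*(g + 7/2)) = g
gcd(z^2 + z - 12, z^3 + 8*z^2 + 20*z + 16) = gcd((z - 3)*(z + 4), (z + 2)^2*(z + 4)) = z + 4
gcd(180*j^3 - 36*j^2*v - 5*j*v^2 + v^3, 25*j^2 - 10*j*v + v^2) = -5*j + v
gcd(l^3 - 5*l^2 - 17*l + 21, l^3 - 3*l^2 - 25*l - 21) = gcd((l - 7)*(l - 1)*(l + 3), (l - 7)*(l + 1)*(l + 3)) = l^2 - 4*l - 21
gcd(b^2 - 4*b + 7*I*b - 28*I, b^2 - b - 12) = b - 4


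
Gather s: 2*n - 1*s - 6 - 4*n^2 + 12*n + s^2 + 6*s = -4*n^2 + 14*n + s^2 + 5*s - 6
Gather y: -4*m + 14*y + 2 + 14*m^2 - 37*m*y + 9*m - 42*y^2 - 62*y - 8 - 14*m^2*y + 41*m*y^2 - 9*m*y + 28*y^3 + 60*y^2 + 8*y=14*m^2 + 5*m + 28*y^3 + y^2*(41*m + 18) + y*(-14*m^2 - 46*m - 40) - 6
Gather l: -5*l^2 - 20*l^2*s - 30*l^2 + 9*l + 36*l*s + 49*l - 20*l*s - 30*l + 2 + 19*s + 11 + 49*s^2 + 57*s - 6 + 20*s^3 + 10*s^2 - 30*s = l^2*(-20*s - 35) + l*(16*s + 28) + 20*s^3 + 59*s^2 + 46*s + 7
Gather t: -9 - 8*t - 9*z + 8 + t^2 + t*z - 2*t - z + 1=t^2 + t*(z - 10) - 10*z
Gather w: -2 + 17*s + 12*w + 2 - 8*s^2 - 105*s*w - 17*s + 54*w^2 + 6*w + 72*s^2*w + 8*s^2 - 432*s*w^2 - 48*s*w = w^2*(54 - 432*s) + w*(72*s^2 - 153*s + 18)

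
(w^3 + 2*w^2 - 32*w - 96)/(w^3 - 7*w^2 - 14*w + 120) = (w + 4)/(w - 5)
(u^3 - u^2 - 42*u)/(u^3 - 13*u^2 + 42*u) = (u + 6)/(u - 6)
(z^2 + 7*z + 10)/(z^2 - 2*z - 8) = (z + 5)/(z - 4)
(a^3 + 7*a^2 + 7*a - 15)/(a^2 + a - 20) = (a^2 + 2*a - 3)/(a - 4)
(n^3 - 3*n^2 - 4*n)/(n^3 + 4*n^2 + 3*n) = (n - 4)/(n + 3)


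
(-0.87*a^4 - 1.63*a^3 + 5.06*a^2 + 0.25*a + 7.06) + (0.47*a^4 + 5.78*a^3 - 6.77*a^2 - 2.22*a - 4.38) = -0.4*a^4 + 4.15*a^3 - 1.71*a^2 - 1.97*a + 2.68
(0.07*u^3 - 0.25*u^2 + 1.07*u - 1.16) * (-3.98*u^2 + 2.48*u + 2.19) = -0.2786*u^5 + 1.1686*u^4 - 4.7253*u^3 + 6.7229*u^2 - 0.5335*u - 2.5404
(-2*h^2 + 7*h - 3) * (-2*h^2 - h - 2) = 4*h^4 - 12*h^3 + 3*h^2 - 11*h + 6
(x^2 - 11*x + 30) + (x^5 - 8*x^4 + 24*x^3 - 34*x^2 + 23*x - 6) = x^5 - 8*x^4 + 24*x^3 - 33*x^2 + 12*x + 24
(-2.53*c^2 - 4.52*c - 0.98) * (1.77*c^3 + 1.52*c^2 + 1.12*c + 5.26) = -4.4781*c^5 - 11.846*c^4 - 11.4386*c^3 - 19.8598*c^2 - 24.8728*c - 5.1548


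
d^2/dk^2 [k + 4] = 0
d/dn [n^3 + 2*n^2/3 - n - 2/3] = 3*n^2 + 4*n/3 - 1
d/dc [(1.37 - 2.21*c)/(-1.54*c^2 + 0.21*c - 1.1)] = (-3.4034*c^2 + 4.2196*c + 2.1433)/(2.3716*c^4 - 0.6468*c^3 + 3.4321*c^2 - 0.462*c + 1.21)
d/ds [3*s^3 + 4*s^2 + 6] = s*(9*s + 8)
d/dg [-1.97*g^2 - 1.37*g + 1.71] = -3.94*g - 1.37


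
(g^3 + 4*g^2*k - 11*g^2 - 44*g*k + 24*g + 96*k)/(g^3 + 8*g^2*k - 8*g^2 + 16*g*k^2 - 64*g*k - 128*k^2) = (g - 3)/(g + 4*k)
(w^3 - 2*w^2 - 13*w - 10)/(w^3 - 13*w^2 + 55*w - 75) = (w^2 + 3*w + 2)/(w^2 - 8*w + 15)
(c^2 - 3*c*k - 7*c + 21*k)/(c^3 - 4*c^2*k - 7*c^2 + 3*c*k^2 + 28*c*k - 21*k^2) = 1/(c - k)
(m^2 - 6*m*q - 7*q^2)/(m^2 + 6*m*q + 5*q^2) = (m - 7*q)/(m + 5*q)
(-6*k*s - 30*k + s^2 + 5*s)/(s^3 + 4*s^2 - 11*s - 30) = (-6*k + s)/(s^2 - s - 6)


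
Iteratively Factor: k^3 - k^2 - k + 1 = (k + 1)*(k^2 - 2*k + 1) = (k - 1)*(k + 1)*(k - 1)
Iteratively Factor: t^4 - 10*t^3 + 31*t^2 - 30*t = (t - 2)*(t^3 - 8*t^2 + 15*t) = (t - 5)*(t - 2)*(t^2 - 3*t) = (t - 5)*(t - 3)*(t - 2)*(t)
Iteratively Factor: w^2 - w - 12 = (w - 4)*(w + 3)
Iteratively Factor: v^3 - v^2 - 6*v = (v - 3)*(v^2 + 2*v) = v*(v - 3)*(v + 2)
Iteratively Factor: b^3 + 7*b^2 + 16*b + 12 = (b + 3)*(b^2 + 4*b + 4) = (b + 2)*(b + 3)*(b + 2)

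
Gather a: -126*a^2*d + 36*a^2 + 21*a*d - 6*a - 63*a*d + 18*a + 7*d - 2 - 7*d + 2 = a^2*(36 - 126*d) + a*(12 - 42*d)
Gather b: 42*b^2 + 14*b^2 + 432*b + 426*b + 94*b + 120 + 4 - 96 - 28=56*b^2 + 952*b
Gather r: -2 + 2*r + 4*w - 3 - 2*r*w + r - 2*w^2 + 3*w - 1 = r*(3 - 2*w) - 2*w^2 + 7*w - 6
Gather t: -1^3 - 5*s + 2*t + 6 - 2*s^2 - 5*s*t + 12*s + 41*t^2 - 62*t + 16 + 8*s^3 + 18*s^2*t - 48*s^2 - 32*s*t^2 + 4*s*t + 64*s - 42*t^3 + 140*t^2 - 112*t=8*s^3 - 50*s^2 + 71*s - 42*t^3 + t^2*(181 - 32*s) + t*(18*s^2 - s - 172) + 21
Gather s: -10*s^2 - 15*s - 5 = -10*s^2 - 15*s - 5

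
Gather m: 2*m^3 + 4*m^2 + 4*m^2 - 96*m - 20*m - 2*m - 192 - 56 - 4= 2*m^3 + 8*m^2 - 118*m - 252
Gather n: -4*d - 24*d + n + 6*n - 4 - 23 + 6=-28*d + 7*n - 21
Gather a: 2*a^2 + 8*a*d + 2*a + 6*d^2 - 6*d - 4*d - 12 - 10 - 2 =2*a^2 + a*(8*d + 2) + 6*d^2 - 10*d - 24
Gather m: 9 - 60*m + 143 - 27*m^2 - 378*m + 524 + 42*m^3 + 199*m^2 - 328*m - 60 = 42*m^3 + 172*m^2 - 766*m + 616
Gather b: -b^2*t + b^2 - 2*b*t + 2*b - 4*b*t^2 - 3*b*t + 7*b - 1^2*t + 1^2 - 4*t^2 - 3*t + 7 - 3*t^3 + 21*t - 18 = b^2*(1 - t) + b*(-4*t^2 - 5*t + 9) - 3*t^3 - 4*t^2 + 17*t - 10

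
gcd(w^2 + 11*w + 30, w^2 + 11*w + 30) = w^2 + 11*w + 30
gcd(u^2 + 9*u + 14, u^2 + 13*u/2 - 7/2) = u + 7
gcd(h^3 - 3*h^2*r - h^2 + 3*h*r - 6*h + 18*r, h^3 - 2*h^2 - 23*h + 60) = h - 3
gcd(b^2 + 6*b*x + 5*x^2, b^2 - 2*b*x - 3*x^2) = b + x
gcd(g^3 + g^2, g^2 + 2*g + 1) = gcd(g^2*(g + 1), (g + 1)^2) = g + 1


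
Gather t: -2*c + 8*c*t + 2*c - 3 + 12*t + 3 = t*(8*c + 12)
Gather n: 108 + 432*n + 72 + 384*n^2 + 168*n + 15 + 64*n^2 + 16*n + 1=448*n^2 + 616*n + 196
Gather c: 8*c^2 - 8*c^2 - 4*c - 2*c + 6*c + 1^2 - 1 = 0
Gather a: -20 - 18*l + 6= -18*l - 14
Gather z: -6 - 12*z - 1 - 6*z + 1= -18*z - 6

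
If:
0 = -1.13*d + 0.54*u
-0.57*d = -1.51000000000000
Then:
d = 2.65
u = 5.54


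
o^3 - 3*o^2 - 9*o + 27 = (o - 3)^2*(o + 3)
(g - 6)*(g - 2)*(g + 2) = g^3 - 6*g^2 - 4*g + 24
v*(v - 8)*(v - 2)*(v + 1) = v^4 - 9*v^3 + 6*v^2 + 16*v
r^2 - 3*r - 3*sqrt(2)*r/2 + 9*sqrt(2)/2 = (r - 3)*(r - 3*sqrt(2)/2)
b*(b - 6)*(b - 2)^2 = b^4 - 10*b^3 + 28*b^2 - 24*b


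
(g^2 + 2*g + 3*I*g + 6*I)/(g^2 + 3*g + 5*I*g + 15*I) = (g^2 + g*(2 + 3*I) + 6*I)/(g^2 + g*(3 + 5*I) + 15*I)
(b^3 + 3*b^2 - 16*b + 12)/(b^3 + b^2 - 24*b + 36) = (b - 1)/(b - 3)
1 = 1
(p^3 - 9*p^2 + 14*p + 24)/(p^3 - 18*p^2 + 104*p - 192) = (p + 1)/(p - 8)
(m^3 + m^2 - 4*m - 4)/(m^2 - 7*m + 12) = (m^3 + m^2 - 4*m - 4)/(m^2 - 7*m + 12)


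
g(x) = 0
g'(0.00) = 0.00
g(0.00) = 0.00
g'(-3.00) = 0.00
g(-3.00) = 0.00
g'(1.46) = 0.00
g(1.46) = 0.00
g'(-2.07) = 0.00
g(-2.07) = 0.00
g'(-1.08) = 0.00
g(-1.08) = 0.00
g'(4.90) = 0.00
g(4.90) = 0.00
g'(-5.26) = 0.00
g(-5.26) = 0.00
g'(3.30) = 0.00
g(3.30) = 0.00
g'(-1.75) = 0.00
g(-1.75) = 0.00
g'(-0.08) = 0.00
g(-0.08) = 0.00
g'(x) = 0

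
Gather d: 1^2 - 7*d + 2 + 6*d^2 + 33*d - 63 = 6*d^2 + 26*d - 60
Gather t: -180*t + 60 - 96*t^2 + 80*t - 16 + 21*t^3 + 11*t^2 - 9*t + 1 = 21*t^3 - 85*t^2 - 109*t + 45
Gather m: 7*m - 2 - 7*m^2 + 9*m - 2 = -7*m^2 + 16*m - 4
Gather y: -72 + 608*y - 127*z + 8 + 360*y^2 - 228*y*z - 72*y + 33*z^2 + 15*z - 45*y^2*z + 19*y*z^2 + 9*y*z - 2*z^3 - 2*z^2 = y^2*(360 - 45*z) + y*(19*z^2 - 219*z + 536) - 2*z^3 + 31*z^2 - 112*z - 64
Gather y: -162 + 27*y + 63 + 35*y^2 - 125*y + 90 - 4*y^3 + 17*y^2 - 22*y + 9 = -4*y^3 + 52*y^2 - 120*y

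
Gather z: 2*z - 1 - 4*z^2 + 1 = -4*z^2 + 2*z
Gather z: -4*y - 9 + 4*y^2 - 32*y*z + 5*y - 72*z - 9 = 4*y^2 + y + z*(-32*y - 72) - 18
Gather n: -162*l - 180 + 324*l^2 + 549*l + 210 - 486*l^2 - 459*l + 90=-162*l^2 - 72*l + 120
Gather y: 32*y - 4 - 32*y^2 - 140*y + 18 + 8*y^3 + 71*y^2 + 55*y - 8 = 8*y^3 + 39*y^2 - 53*y + 6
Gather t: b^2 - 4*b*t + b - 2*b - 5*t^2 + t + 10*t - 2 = b^2 - b - 5*t^2 + t*(11 - 4*b) - 2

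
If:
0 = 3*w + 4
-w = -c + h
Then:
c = h - 4/3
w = -4/3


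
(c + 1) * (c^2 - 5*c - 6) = c^3 - 4*c^2 - 11*c - 6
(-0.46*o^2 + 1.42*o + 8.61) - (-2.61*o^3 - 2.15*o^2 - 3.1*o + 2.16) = 2.61*o^3 + 1.69*o^2 + 4.52*o + 6.45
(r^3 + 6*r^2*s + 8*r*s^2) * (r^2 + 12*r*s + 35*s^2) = r^5 + 18*r^4*s + 115*r^3*s^2 + 306*r^2*s^3 + 280*r*s^4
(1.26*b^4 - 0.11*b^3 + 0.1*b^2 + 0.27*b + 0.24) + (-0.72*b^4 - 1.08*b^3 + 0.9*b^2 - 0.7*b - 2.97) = 0.54*b^4 - 1.19*b^3 + 1.0*b^2 - 0.43*b - 2.73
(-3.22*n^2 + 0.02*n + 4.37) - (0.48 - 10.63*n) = -3.22*n^2 + 10.65*n + 3.89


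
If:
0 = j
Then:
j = 0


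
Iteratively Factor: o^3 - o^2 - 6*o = (o)*(o^2 - o - 6) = o*(o + 2)*(o - 3)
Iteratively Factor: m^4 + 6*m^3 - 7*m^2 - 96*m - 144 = (m + 3)*(m^3 + 3*m^2 - 16*m - 48) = (m + 3)^2*(m^2 - 16) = (m + 3)^2*(m + 4)*(m - 4)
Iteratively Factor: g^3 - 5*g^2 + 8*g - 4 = (g - 2)*(g^2 - 3*g + 2) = (g - 2)*(g - 1)*(g - 2)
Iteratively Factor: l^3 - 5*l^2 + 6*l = (l - 2)*(l^2 - 3*l) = (l - 3)*(l - 2)*(l)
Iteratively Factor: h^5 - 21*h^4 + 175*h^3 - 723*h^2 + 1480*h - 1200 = (h - 5)*(h^4 - 16*h^3 + 95*h^2 - 248*h + 240) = (h - 5)*(h - 4)*(h^3 - 12*h^2 + 47*h - 60) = (h - 5)*(h - 4)^2*(h^2 - 8*h + 15) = (h - 5)^2*(h - 4)^2*(h - 3)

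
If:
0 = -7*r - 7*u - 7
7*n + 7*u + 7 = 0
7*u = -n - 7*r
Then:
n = 7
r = 7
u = -8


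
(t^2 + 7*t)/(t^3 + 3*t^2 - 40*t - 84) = t/(t^2 - 4*t - 12)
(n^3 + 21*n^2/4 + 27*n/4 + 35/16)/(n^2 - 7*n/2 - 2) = (8*n^2 + 38*n + 35)/(8*(n - 4))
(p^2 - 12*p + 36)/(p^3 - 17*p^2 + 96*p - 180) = 1/(p - 5)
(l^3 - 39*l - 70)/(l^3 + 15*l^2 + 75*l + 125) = (l^2 - 5*l - 14)/(l^2 + 10*l + 25)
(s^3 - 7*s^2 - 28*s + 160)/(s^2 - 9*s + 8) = (s^2 + s - 20)/(s - 1)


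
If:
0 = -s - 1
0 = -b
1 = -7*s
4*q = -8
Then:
No Solution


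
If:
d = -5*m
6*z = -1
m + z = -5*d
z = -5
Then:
No Solution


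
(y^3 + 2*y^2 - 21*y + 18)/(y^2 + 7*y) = (y^3 + 2*y^2 - 21*y + 18)/(y*(y + 7))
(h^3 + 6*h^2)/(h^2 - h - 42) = h^2/(h - 7)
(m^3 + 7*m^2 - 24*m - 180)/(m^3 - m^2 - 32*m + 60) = (m + 6)/(m - 2)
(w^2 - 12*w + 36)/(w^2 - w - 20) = (-w^2 + 12*w - 36)/(-w^2 + w + 20)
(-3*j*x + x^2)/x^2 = (-3*j + x)/x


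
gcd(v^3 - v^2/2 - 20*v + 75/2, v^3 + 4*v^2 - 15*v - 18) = v - 3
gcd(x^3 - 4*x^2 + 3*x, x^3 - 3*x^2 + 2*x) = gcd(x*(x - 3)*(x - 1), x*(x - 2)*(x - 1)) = x^2 - x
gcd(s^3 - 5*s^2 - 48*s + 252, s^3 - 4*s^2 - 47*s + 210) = s^2 + s - 42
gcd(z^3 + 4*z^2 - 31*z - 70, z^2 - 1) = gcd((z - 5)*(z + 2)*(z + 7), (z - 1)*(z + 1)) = 1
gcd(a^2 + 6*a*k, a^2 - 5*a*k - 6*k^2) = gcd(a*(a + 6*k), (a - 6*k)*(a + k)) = 1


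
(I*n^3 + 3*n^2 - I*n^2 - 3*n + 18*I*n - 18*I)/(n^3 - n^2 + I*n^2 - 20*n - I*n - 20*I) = (I*n^3 + n^2*(3 - I) + n*(-3 + 18*I) - 18*I)/(n^3 + n^2*(-1 + I) + n*(-20 - I) - 20*I)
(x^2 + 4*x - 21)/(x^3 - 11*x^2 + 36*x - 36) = (x + 7)/(x^2 - 8*x + 12)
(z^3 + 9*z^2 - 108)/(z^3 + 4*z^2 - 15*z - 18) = (z + 6)/(z + 1)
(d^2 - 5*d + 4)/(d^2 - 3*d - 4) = (d - 1)/(d + 1)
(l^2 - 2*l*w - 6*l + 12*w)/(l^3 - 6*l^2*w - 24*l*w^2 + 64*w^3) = (6 - l)/(-l^2 + 4*l*w + 32*w^2)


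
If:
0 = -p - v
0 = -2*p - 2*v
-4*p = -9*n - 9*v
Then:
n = -13*v/9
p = -v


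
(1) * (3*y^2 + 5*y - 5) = 3*y^2 + 5*y - 5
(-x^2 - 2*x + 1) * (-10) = 10*x^2 + 20*x - 10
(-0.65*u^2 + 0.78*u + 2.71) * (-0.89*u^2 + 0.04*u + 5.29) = 0.5785*u^4 - 0.7202*u^3 - 5.8192*u^2 + 4.2346*u + 14.3359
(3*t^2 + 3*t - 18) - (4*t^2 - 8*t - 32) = -t^2 + 11*t + 14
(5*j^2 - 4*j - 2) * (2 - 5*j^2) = -25*j^4 + 20*j^3 + 20*j^2 - 8*j - 4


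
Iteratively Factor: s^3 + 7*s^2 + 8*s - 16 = (s - 1)*(s^2 + 8*s + 16) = (s - 1)*(s + 4)*(s + 4)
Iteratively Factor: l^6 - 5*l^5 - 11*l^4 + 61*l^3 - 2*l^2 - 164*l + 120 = (l - 5)*(l^5 - 11*l^3 + 6*l^2 + 28*l - 24) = (l - 5)*(l + 2)*(l^4 - 2*l^3 - 7*l^2 + 20*l - 12) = (l - 5)*(l - 2)*(l + 2)*(l^3 - 7*l + 6) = (l - 5)*(l - 2)*(l + 2)*(l + 3)*(l^2 - 3*l + 2) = (l - 5)*(l - 2)^2*(l + 2)*(l + 3)*(l - 1)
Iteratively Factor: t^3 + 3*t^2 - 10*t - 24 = (t + 2)*(t^2 + t - 12) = (t + 2)*(t + 4)*(t - 3)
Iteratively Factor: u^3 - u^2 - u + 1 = (u - 1)*(u^2 - 1) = (u - 1)^2*(u + 1)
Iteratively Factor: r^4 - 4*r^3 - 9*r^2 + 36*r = (r)*(r^3 - 4*r^2 - 9*r + 36) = r*(r + 3)*(r^2 - 7*r + 12) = r*(r - 3)*(r + 3)*(r - 4)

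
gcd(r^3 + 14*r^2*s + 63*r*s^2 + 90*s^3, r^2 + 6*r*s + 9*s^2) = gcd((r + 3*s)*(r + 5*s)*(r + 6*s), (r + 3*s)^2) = r + 3*s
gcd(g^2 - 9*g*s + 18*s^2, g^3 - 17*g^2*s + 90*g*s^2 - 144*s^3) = g^2 - 9*g*s + 18*s^2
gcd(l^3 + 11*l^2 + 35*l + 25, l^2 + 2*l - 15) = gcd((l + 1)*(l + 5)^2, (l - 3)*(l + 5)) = l + 5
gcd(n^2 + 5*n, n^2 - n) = n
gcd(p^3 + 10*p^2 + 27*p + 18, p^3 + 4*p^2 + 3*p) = p^2 + 4*p + 3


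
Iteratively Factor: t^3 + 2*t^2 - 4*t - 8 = (t + 2)*(t^2 - 4) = (t - 2)*(t + 2)*(t + 2)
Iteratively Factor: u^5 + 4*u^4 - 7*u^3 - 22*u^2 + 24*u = (u + 3)*(u^4 + u^3 - 10*u^2 + 8*u) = u*(u + 3)*(u^3 + u^2 - 10*u + 8) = u*(u - 2)*(u + 3)*(u^2 + 3*u - 4) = u*(u - 2)*(u + 3)*(u + 4)*(u - 1)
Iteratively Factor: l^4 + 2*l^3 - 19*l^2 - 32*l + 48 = (l - 4)*(l^3 + 6*l^2 + 5*l - 12) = (l - 4)*(l + 4)*(l^2 + 2*l - 3) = (l - 4)*(l - 1)*(l + 4)*(l + 3)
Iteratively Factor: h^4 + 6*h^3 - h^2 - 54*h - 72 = (h + 2)*(h^3 + 4*h^2 - 9*h - 36) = (h - 3)*(h + 2)*(h^2 + 7*h + 12) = (h - 3)*(h + 2)*(h + 3)*(h + 4)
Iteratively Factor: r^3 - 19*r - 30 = (r + 3)*(r^2 - 3*r - 10) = (r + 2)*(r + 3)*(r - 5)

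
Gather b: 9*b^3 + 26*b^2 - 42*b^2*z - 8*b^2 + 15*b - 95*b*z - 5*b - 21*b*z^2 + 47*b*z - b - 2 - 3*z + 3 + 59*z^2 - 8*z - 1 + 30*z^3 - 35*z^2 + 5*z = 9*b^3 + b^2*(18 - 42*z) + b*(-21*z^2 - 48*z + 9) + 30*z^3 + 24*z^2 - 6*z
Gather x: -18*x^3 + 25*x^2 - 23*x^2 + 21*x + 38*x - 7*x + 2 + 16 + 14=-18*x^3 + 2*x^2 + 52*x + 32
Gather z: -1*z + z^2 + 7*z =z^2 + 6*z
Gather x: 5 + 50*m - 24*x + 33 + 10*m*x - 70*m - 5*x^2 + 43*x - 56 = -20*m - 5*x^2 + x*(10*m + 19) - 18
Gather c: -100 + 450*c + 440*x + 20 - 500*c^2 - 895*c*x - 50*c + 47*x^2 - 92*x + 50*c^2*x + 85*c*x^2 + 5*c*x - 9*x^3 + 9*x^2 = c^2*(50*x - 500) + c*(85*x^2 - 890*x + 400) - 9*x^3 + 56*x^2 + 348*x - 80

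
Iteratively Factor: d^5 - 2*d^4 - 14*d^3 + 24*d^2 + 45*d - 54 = (d - 3)*(d^4 + d^3 - 11*d^2 - 9*d + 18) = (d - 3)*(d + 2)*(d^3 - d^2 - 9*d + 9) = (d - 3)*(d + 2)*(d + 3)*(d^2 - 4*d + 3) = (d - 3)^2*(d + 2)*(d + 3)*(d - 1)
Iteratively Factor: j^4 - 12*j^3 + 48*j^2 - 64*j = (j)*(j^3 - 12*j^2 + 48*j - 64) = j*(j - 4)*(j^2 - 8*j + 16) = j*(j - 4)^2*(j - 4)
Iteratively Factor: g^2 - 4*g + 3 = (g - 1)*(g - 3)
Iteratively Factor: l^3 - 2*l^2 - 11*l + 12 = (l + 3)*(l^2 - 5*l + 4) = (l - 1)*(l + 3)*(l - 4)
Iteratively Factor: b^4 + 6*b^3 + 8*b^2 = (b)*(b^3 + 6*b^2 + 8*b) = b*(b + 2)*(b^2 + 4*b) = b^2*(b + 2)*(b + 4)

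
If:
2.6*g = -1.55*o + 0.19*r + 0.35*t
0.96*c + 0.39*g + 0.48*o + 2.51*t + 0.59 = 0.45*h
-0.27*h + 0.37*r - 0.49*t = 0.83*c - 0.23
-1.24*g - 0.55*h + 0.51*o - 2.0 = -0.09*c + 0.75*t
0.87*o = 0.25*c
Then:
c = -3.59628639314822*t - 2.08495735274772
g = 0.0917054445335623*t - 0.242606413865156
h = -3.11713181457202*t - 3.98612418791588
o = -1.03341563021501*t - 0.599125676076931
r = -9.01768458445262*t - 8.20748144194026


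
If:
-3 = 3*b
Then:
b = -1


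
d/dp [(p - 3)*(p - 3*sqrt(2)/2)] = 2*p - 3 - 3*sqrt(2)/2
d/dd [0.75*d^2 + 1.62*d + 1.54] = 1.5*d + 1.62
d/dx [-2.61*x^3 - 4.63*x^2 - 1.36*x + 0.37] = -7.83*x^2 - 9.26*x - 1.36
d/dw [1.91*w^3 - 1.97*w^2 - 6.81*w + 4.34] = 5.73*w^2 - 3.94*w - 6.81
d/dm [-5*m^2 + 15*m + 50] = 15 - 10*m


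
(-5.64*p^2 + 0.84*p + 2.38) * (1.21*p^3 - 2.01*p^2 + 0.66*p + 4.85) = -6.8244*p^5 + 12.3528*p^4 - 2.531*p^3 - 31.5834*p^2 + 5.6448*p + 11.543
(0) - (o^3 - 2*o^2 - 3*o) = -o^3 + 2*o^2 + 3*o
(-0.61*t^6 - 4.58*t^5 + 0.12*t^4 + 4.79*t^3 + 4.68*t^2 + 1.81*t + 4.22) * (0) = 0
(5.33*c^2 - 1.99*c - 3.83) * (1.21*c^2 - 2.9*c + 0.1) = 6.4493*c^4 - 17.8649*c^3 + 1.6697*c^2 + 10.908*c - 0.383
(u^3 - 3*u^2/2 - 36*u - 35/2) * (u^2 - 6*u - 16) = u^5 - 15*u^4/2 - 43*u^3 + 445*u^2/2 + 681*u + 280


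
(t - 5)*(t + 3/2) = t^2 - 7*t/2 - 15/2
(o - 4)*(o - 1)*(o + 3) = o^3 - 2*o^2 - 11*o + 12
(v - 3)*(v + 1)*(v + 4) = v^3 + 2*v^2 - 11*v - 12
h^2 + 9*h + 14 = (h + 2)*(h + 7)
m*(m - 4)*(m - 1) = m^3 - 5*m^2 + 4*m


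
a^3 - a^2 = a^2*(a - 1)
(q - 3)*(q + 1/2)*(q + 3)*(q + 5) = q^4 + 11*q^3/2 - 13*q^2/2 - 99*q/2 - 45/2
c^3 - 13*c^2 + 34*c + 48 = (c - 8)*(c - 6)*(c + 1)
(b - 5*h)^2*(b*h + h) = b^3*h - 10*b^2*h^2 + b^2*h + 25*b*h^3 - 10*b*h^2 + 25*h^3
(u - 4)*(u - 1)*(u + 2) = u^3 - 3*u^2 - 6*u + 8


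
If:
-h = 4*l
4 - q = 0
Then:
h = -4*l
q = 4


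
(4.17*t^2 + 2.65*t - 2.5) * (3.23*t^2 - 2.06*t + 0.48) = 13.4691*t^4 - 0.0306999999999995*t^3 - 11.5324*t^2 + 6.422*t - 1.2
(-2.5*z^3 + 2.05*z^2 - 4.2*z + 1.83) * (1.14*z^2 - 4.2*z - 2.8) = -2.85*z^5 + 12.837*z^4 - 6.398*z^3 + 13.9862*z^2 + 4.074*z - 5.124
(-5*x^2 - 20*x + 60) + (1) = -5*x^2 - 20*x + 61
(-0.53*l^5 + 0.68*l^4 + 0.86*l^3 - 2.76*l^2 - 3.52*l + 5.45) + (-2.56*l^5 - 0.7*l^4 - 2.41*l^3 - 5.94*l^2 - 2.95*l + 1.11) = -3.09*l^5 - 0.0199999999999999*l^4 - 1.55*l^3 - 8.7*l^2 - 6.47*l + 6.56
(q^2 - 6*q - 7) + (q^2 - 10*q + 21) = 2*q^2 - 16*q + 14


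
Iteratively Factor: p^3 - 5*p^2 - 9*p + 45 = (p + 3)*(p^2 - 8*p + 15) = (p - 3)*(p + 3)*(p - 5)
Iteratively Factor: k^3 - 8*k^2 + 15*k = (k)*(k^2 - 8*k + 15) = k*(k - 5)*(k - 3)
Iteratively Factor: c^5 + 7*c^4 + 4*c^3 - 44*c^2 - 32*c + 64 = (c + 4)*(c^4 + 3*c^3 - 8*c^2 - 12*c + 16) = (c + 2)*(c + 4)*(c^3 + c^2 - 10*c + 8) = (c - 2)*(c + 2)*(c + 4)*(c^2 + 3*c - 4) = (c - 2)*(c - 1)*(c + 2)*(c + 4)*(c + 4)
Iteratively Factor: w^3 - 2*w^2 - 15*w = (w - 5)*(w^2 + 3*w) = w*(w - 5)*(w + 3)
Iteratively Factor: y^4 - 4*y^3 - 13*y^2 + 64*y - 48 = (y - 1)*(y^3 - 3*y^2 - 16*y + 48) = (y - 1)*(y + 4)*(y^2 - 7*y + 12) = (y - 4)*(y - 1)*(y + 4)*(y - 3)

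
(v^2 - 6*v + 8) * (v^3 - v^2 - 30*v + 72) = v^5 - 7*v^4 - 16*v^3 + 244*v^2 - 672*v + 576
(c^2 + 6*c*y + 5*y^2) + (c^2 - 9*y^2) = 2*c^2 + 6*c*y - 4*y^2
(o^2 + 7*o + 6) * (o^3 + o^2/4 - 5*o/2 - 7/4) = o^5 + 29*o^4/4 + 21*o^3/4 - 71*o^2/4 - 109*o/4 - 21/2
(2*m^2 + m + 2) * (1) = 2*m^2 + m + 2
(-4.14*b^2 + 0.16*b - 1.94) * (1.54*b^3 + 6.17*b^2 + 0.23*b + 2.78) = -6.3756*b^5 - 25.2974*b^4 - 2.9526*b^3 - 23.4422*b^2 - 0.00140000000000001*b - 5.3932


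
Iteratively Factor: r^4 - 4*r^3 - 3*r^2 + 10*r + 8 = (r + 1)*(r^3 - 5*r^2 + 2*r + 8) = (r - 4)*(r + 1)*(r^2 - r - 2) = (r - 4)*(r - 2)*(r + 1)*(r + 1)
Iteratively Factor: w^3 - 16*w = (w + 4)*(w^2 - 4*w) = w*(w + 4)*(w - 4)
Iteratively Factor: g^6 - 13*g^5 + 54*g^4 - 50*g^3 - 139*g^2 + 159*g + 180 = (g - 4)*(g^5 - 9*g^4 + 18*g^3 + 22*g^2 - 51*g - 45) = (g - 4)*(g - 3)*(g^4 - 6*g^3 + 22*g + 15) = (g - 4)*(g - 3)*(g + 1)*(g^3 - 7*g^2 + 7*g + 15) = (g - 4)*(g - 3)^2*(g + 1)*(g^2 - 4*g - 5) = (g - 5)*(g - 4)*(g - 3)^2*(g + 1)*(g + 1)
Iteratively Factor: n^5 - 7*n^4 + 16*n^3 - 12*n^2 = (n - 2)*(n^4 - 5*n^3 + 6*n^2) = (n - 2)^2*(n^3 - 3*n^2) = (n - 3)*(n - 2)^2*(n^2) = n*(n - 3)*(n - 2)^2*(n)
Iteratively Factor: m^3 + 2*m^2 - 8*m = (m + 4)*(m^2 - 2*m) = (m - 2)*(m + 4)*(m)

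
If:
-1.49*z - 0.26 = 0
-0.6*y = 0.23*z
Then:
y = 0.07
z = -0.17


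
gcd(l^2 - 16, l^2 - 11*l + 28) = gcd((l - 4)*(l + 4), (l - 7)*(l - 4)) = l - 4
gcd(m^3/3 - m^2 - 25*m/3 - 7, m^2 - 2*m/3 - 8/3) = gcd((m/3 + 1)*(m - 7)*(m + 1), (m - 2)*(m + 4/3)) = 1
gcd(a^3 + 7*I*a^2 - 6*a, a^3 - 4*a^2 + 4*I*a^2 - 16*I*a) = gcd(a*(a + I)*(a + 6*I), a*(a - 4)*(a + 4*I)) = a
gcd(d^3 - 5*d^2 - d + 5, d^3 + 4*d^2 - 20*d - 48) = 1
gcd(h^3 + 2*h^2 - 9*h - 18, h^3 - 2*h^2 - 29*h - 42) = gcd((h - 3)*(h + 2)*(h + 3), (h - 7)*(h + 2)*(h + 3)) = h^2 + 5*h + 6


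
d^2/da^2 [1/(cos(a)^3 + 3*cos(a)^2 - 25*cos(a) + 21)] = ((-97*cos(a) + 24*cos(2*a) + 9*cos(3*a))*(cos(a)^3 + 3*cos(a)^2 - 25*cos(a) + 21)/4 + 2*(3*cos(a)^2 + 6*cos(a) - 25)^2*sin(a)^2)/(cos(a)^3 + 3*cos(a)^2 - 25*cos(a) + 21)^3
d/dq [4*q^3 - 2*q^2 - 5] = 4*q*(3*q - 1)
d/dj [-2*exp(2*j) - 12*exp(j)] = 4*(-exp(j) - 3)*exp(j)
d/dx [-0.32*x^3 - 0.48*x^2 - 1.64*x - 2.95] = -0.96*x^2 - 0.96*x - 1.64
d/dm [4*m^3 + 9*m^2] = 6*m*(2*m + 3)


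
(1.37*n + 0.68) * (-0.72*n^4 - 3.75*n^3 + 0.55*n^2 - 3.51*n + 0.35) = -0.9864*n^5 - 5.6271*n^4 - 1.7965*n^3 - 4.4347*n^2 - 1.9073*n + 0.238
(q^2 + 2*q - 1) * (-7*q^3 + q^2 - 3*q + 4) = -7*q^5 - 13*q^4 + 6*q^3 - 3*q^2 + 11*q - 4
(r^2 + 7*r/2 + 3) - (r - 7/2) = r^2 + 5*r/2 + 13/2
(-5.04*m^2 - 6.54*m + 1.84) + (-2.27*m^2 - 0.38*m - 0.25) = -7.31*m^2 - 6.92*m + 1.59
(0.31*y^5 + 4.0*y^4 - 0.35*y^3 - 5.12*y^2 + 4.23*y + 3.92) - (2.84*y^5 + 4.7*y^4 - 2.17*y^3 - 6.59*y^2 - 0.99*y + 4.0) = -2.53*y^5 - 0.7*y^4 + 1.82*y^3 + 1.47*y^2 + 5.22*y - 0.0800000000000001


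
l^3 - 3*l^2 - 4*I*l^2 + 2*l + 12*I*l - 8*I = (l - 2)*(l - 1)*(l - 4*I)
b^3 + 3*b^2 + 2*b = b*(b + 1)*(b + 2)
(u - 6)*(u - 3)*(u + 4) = u^3 - 5*u^2 - 18*u + 72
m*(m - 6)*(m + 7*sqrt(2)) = m^3 - 6*m^2 + 7*sqrt(2)*m^2 - 42*sqrt(2)*m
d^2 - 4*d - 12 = (d - 6)*(d + 2)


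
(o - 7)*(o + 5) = o^2 - 2*o - 35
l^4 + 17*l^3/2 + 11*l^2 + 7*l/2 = l*(l + 1/2)*(l + 1)*(l + 7)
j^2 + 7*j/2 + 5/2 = (j + 1)*(j + 5/2)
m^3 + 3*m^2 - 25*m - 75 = (m - 5)*(m + 3)*(m + 5)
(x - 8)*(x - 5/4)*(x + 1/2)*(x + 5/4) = x^4 - 15*x^3/2 - 89*x^2/16 + 375*x/32 + 25/4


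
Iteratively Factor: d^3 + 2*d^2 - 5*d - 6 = (d + 3)*(d^2 - d - 2) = (d - 2)*(d + 3)*(d + 1)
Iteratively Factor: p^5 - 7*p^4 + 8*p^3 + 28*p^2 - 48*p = (p + 2)*(p^4 - 9*p^3 + 26*p^2 - 24*p) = (p - 3)*(p + 2)*(p^3 - 6*p^2 + 8*p) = (p - 3)*(p - 2)*(p + 2)*(p^2 - 4*p) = (p - 4)*(p - 3)*(p - 2)*(p + 2)*(p)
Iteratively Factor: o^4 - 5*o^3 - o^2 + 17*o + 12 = (o - 3)*(o^3 - 2*o^2 - 7*o - 4) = (o - 3)*(o + 1)*(o^2 - 3*o - 4) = (o - 3)*(o + 1)^2*(o - 4)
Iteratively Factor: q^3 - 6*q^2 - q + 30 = (q - 5)*(q^2 - q - 6) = (q - 5)*(q + 2)*(q - 3)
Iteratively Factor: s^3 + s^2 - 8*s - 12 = (s + 2)*(s^2 - s - 6) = (s + 2)^2*(s - 3)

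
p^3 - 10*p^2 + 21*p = p*(p - 7)*(p - 3)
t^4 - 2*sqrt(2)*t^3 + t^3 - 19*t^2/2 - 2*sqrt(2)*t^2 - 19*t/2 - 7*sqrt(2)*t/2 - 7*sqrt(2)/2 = (t + 1)*(t - 7*sqrt(2)/2)*(t + sqrt(2)/2)*(t + sqrt(2))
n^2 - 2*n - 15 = (n - 5)*(n + 3)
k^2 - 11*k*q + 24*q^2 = (k - 8*q)*(k - 3*q)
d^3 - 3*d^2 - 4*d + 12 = (d - 3)*(d - 2)*(d + 2)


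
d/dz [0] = 0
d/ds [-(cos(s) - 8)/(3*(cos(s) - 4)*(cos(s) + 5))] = (sin(s)^2 + 16*cos(s) - 13)*sin(s)/(3*(cos(s) - 4)^2*(cos(s) + 5)^2)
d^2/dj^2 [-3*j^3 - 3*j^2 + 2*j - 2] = -18*j - 6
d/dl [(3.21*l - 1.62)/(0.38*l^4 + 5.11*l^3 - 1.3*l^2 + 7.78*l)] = (-3.6594*l^4 - 30.3438*l^3 + 29.0076*l^2 - 4.212*l + 12.6036)/(l^2*(0.1444*l^6 + 3.8836*l^5 + 25.1241*l^4 - 7.3732*l^3 + 81.2016*l^2 - 20.228*l + 60.5284))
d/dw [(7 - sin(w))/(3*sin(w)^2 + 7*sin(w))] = (3*cos(w) - 42/tan(w) - 49*cos(w)/sin(w)^2)/(3*sin(w) + 7)^2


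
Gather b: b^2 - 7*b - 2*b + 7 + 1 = b^2 - 9*b + 8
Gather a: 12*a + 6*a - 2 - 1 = 18*a - 3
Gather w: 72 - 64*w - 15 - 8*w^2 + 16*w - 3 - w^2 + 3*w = -9*w^2 - 45*w + 54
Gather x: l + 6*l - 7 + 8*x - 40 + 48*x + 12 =7*l + 56*x - 35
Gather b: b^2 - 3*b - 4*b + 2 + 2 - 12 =b^2 - 7*b - 8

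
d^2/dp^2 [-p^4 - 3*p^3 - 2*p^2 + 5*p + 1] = -12*p^2 - 18*p - 4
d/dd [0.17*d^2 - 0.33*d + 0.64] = 0.34*d - 0.33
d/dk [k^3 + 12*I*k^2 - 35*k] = 3*k^2 + 24*I*k - 35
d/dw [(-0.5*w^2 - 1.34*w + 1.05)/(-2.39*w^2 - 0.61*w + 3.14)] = (-2.8976*w^2 + 1.879*w - 3.5671)/(5.7121*w^4 + 2.9158*w^3 - 14.6371*w^2 - 3.8308*w + 9.8596)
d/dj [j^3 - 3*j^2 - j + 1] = 3*j^2 - 6*j - 1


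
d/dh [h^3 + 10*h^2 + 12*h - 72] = 3*h^2 + 20*h + 12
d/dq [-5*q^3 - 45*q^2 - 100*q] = -15*q^2 - 90*q - 100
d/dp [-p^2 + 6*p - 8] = 6 - 2*p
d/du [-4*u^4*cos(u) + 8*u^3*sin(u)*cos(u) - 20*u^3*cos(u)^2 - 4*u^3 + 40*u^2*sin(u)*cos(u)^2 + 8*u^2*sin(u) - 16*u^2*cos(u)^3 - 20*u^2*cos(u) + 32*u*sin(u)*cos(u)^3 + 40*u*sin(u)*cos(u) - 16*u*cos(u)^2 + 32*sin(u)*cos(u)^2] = 4*u^4*sin(u) + 20*u^3*sin(2*u) - 16*u^3*cos(u) + 8*u^3*cos(2*u) + 32*u^2*sin(u) + 12*u^2*sin(2*u) + 12*u^2*sin(3*u) + 18*u^2*cos(u) - 30*u^2*cos(2*u) + 30*u^2*cos(3*u) - 42*u^2 + 36*u*sin(u) + 16*u*sin(2*u) + 20*u*sin(3*u) - 64*u*cos(u) + 32*u*cos(2*u)^2 + 56*u*cos(2*u) - 8*u*cos(3*u) - 16*u + 28*sin(2*u) + 4*sin(4*u) + 8*cos(u) - 8*cos(2*u) + 24*cos(3*u) - 8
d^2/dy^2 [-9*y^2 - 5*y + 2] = -18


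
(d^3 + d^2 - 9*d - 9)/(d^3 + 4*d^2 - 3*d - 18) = (d^2 - 2*d - 3)/(d^2 + d - 6)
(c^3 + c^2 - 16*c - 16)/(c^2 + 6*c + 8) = (c^2 - 3*c - 4)/(c + 2)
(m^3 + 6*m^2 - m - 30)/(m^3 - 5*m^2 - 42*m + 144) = (m^3 + 6*m^2 - m - 30)/(m^3 - 5*m^2 - 42*m + 144)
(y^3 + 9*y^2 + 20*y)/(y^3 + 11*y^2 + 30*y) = (y + 4)/(y + 6)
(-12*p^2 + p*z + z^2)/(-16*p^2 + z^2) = (-3*p + z)/(-4*p + z)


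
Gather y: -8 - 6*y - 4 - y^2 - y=-y^2 - 7*y - 12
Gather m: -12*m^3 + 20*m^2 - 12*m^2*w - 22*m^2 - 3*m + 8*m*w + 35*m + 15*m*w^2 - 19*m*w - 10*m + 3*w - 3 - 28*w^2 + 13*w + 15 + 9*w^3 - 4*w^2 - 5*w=-12*m^3 + m^2*(-12*w - 2) + m*(15*w^2 - 11*w + 22) + 9*w^3 - 32*w^2 + 11*w + 12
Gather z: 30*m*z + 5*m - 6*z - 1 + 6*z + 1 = 30*m*z + 5*m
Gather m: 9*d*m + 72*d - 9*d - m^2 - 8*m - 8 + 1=63*d - m^2 + m*(9*d - 8) - 7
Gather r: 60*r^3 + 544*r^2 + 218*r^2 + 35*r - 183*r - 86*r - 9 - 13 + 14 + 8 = 60*r^3 + 762*r^2 - 234*r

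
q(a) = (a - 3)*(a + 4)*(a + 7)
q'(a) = (a - 3)*(a + 4) + (a - 3)*(a + 7) + (a + 4)*(a + 7)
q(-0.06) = -83.67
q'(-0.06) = -5.95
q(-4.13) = 2.66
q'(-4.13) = -19.91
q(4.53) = 150.48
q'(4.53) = 129.04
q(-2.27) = -43.12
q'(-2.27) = -25.86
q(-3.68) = -7.10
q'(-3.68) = -23.25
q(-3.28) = -16.82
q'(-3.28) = -25.20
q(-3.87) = -2.80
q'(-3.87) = -21.99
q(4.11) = 100.01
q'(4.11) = 111.44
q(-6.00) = 18.00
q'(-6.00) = 7.00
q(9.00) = 1248.00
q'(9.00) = 382.00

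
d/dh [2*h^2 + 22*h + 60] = 4*h + 22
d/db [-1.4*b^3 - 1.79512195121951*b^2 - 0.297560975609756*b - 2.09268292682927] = -4.2*b^2 - 3.59024390243902*b - 0.297560975609756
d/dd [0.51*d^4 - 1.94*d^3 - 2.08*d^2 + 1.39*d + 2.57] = 2.04*d^3 - 5.82*d^2 - 4.16*d + 1.39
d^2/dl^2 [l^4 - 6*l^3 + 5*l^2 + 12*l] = 12*l^2 - 36*l + 10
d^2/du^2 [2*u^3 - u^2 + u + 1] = 12*u - 2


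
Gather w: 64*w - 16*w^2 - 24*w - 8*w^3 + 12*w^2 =-8*w^3 - 4*w^2 + 40*w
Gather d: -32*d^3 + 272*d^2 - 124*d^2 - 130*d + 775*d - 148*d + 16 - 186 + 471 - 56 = -32*d^3 + 148*d^2 + 497*d + 245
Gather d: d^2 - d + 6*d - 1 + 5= d^2 + 5*d + 4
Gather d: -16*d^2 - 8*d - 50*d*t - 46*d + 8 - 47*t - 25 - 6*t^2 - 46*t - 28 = -16*d^2 + d*(-50*t - 54) - 6*t^2 - 93*t - 45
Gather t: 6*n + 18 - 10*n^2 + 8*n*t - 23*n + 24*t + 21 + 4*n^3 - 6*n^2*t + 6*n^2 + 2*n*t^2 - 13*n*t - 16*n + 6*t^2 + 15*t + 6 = 4*n^3 - 4*n^2 - 33*n + t^2*(2*n + 6) + t*(-6*n^2 - 5*n + 39) + 45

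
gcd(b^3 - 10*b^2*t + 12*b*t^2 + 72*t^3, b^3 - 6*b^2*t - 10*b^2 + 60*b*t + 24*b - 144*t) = -b + 6*t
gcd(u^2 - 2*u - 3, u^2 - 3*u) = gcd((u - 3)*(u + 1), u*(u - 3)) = u - 3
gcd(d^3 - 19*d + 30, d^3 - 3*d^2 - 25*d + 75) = d^2 + 2*d - 15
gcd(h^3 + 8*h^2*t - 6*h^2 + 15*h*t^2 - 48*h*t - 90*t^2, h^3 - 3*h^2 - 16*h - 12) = h - 6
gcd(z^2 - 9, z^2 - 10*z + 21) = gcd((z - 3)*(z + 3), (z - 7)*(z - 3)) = z - 3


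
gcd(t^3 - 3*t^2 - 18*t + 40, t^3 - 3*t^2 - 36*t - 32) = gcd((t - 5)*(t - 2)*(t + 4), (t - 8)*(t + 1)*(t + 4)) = t + 4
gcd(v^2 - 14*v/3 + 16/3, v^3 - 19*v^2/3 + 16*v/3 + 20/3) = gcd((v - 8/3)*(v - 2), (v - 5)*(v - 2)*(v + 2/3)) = v - 2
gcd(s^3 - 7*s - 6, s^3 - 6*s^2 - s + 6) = s + 1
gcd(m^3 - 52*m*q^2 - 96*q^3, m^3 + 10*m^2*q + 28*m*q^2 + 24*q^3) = m^2 + 8*m*q + 12*q^2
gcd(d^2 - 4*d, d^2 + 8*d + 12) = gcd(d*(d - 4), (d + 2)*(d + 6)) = 1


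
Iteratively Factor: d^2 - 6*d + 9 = (d - 3)*(d - 3)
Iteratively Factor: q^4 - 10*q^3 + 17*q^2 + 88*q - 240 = (q - 4)*(q^3 - 6*q^2 - 7*q + 60) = (q - 4)^2*(q^2 - 2*q - 15) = (q - 4)^2*(q + 3)*(q - 5)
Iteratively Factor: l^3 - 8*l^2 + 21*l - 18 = (l - 3)*(l^2 - 5*l + 6) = (l - 3)^2*(l - 2)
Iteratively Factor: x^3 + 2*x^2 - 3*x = (x)*(x^2 + 2*x - 3) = x*(x - 1)*(x + 3)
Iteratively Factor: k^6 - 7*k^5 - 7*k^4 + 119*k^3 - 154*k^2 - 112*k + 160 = (k + 1)*(k^5 - 8*k^4 + k^3 + 118*k^2 - 272*k + 160) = (k - 4)*(k + 1)*(k^4 - 4*k^3 - 15*k^2 + 58*k - 40) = (k - 4)*(k - 1)*(k + 1)*(k^3 - 3*k^2 - 18*k + 40) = (k - 4)*(k - 1)*(k + 1)*(k + 4)*(k^2 - 7*k + 10) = (k - 5)*(k - 4)*(k - 1)*(k + 1)*(k + 4)*(k - 2)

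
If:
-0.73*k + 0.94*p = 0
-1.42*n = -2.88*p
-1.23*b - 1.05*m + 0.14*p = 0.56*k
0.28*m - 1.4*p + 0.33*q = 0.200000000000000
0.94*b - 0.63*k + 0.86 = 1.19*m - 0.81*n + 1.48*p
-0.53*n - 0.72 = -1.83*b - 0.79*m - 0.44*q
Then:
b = -0.38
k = 2.20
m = -0.50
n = 3.46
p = 1.71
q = 8.27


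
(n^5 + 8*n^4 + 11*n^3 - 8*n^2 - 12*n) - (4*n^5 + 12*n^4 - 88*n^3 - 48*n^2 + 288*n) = -3*n^5 - 4*n^4 + 99*n^3 + 40*n^2 - 300*n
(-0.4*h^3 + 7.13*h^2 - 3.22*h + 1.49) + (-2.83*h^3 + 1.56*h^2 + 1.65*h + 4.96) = -3.23*h^3 + 8.69*h^2 - 1.57*h + 6.45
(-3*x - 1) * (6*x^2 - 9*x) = -18*x^3 + 21*x^2 + 9*x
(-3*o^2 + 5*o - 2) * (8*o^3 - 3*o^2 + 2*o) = -24*o^5 + 49*o^4 - 37*o^3 + 16*o^2 - 4*o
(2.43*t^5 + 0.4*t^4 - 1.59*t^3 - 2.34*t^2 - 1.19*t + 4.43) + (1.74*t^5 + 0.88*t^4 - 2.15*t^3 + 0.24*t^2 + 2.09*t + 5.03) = 4.17*t^5 + 1.28*t^4 - 3.74*t^3 - 2.1*t^2 + 0.9*t + 9.46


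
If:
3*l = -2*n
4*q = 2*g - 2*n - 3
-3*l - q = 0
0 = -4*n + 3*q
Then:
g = 3/2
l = 0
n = 0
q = 0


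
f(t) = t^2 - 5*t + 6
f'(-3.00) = -11.00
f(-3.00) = 30.00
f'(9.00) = 13.00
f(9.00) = 42.00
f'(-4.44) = -13.88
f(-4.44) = 47.91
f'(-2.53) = -10.06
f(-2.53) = 25.05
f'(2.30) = -0.40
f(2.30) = -0.21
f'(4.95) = 4.90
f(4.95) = 5.75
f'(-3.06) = -11.12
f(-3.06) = 30.66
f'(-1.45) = -7.90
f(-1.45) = 15.35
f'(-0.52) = -6.04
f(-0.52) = 8.87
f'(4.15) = 3.30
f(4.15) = 2.47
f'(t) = 2*t - 5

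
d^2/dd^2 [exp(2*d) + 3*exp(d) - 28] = (4*exp(d) + 3)*exp(d)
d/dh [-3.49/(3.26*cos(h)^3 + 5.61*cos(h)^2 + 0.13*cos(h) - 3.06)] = (34.1322*sin(h)^2 - 39.1578*cos(h) - 34.5859)*sin(h)/(3.26*cos(h)^3 + 5.61*cos(h)^2 + 0.13*cos(h) - 3.06)^2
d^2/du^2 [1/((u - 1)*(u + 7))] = 2*((u - 1)^2 + (u - 1)*(u + 7) + (u + 7)^2)/((u - 1)^3*(u + 7)^3)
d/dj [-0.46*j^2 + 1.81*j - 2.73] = 1.81 - 0.92*j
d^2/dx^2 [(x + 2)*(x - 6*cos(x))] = 2*(3*x + 6)*cos(x) + 12*sin(x) + 2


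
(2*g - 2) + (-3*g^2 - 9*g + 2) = -3*g^2 - 7*g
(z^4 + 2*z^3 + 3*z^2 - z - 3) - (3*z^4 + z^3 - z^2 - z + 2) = -2*z^4 + z^3 + 4*z^2 - 5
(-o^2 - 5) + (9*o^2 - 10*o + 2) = 8*o^2 - 10*o - 3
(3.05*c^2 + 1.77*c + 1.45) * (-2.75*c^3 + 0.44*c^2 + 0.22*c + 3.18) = -8.3875*c^5 - 3.5255*c^4 - 2.5377*c^3 + 10.7264*c^2 + 5.9476*c + 4.611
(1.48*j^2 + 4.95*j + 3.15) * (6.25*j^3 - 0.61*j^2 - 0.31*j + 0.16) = 9.25*j^5 + 30.0347*j^4 + 16.2092*j^3 - 3.2192*j^2 - 0.1845*j + 0.504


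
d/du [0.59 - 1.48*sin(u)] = -1.48*cos(u)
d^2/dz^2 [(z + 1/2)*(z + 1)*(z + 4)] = 6*z + 11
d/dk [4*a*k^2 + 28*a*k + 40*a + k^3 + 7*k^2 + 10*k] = 8*a*k + 28*a + 3*k^2 + 14*k + 10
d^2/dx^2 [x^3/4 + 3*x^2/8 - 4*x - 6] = 3*x/2 + 3/4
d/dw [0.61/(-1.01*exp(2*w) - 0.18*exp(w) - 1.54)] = (1.2322*exp(w) + 0.1098)*exp(w)/(1.01*exp(2*w) + 0.18*exp(w) + 1.54)^2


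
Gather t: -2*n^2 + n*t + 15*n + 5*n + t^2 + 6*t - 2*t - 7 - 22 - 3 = -2*n^2 + 20*n + t^2 + t*(n + 4) - 32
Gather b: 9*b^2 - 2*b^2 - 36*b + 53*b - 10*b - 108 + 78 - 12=7*b^2 + 7*b - 42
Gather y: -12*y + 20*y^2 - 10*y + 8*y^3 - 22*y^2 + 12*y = 8*y^3 - 2*y^2 - 10*y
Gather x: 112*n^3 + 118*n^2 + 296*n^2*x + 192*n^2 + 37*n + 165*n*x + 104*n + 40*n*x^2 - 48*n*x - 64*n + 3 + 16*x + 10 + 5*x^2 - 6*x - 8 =112*n^3 + 310*n^2 + 77*n + x^2*(40*n + 5) + x*(296*n^2 + 117*n + 10) + 5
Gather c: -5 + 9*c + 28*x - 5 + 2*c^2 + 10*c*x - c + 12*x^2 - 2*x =2*c^2 + c*(10*x + 8) + 12*x^2 + 26*x - 10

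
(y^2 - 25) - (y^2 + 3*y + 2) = -3*y - 27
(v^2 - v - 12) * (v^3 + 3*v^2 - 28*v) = v^5 + 2*v^4 - 43*v^3 - 8*v^2 + 336*v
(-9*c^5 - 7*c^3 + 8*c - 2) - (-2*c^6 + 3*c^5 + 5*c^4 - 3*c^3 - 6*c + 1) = 2*c^6 - 12*c^5 - 5*c^4 - 4*c^3 + 14*c - 3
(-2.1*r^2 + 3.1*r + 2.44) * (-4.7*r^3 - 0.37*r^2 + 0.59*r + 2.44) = 9.87*r^5 - 13.793*r^4 - 13.854*r^3 - 4.1978*r^2 + 9.0036*r + 5.9536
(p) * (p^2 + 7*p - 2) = p^3 + 7*p^2 - 2*p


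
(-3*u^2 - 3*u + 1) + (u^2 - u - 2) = -2*u^2 - 4*u - 1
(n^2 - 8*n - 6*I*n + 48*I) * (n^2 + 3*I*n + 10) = n^4 - 8*n^3 - 3*I*n^3 + 28*n^2 + 24*I*n^2 - 224*n - 60*I*n + 480*I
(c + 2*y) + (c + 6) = 2*c + 2*y + 6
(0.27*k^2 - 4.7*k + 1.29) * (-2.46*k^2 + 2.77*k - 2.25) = -0.6642*k^4 + 12.3099*k^3 - 16.7999*k^2 + 14.1483*k - 2.9025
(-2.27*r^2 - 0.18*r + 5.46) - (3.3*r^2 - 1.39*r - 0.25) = -5.57*r^2 + 1.21*r + 5.71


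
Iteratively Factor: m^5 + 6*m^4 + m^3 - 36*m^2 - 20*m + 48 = (m + 3)*(m^4 + 3*m^3 - 8*m^2 - 12*m + 16) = (m + 2)*(m + 3)*(m^3 + m^2 - 10*m + 8) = (m - 2)*(m + 2)*(m + 3)*(m^2 + 3*m - 4) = (m - 2)*(m - 1)*(m + 2)*(m + 3)*(m + 4)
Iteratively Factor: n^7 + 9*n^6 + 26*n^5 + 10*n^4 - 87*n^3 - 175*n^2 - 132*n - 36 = (n + 3)*(n^6 + 6*n^5 + 8*n^4 - 14*n^3 - 45*n^2 - 40*n - 12) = (n + 1)*(n + 3)*(n^5 + 5*n^4 + 3*n^3 - 17*n^2 - 28*n - 12) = (n + 1)*(n + 2)*(n + 3)*(n^4 + 3*n^3 - 3*n^2 - 11*n - 6) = (n - 2)*(n + 1)*(n + 2)*(n + 3)*(n^3 + 5*n^2 + 7*n + 3) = (n - 2)*(n + 1)*(n + 2)*(n + 3)^2*(n^2 + 2*n + 1) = (n - 2)*(n + 1)^2*(n + 2)*(n + 3)^2*(n + 1)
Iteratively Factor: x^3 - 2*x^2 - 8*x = (x + 2)*(x^2 - 4*x) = (x - 4)*(x + 2)*(x)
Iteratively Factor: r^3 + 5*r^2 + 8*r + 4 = (r + 2)*(r^2 + 3*r + 2) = (r + 1)*(r + 2)*(r + 2)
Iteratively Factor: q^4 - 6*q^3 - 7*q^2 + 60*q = (q + 3)*(q^3 - 9*q^2 + 20*q) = (q - 4)*(q + 3)*(q^2 - 5*q) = q*(q - 4)*(q + 3)*(q - 5)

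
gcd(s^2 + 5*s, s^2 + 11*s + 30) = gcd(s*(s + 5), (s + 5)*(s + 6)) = s + 5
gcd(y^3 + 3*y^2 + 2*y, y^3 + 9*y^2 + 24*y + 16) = y + 1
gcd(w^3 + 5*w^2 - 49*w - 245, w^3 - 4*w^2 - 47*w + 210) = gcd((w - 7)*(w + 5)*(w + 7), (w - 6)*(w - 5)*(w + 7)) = w + 7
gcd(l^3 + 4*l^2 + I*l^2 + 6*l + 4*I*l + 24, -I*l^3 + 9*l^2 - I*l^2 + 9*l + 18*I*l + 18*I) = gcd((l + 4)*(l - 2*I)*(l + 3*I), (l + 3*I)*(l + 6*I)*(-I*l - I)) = l + 3*I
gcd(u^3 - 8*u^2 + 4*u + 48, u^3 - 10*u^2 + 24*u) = u^2 - 10*u + 24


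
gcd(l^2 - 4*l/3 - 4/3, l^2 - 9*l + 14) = l - 2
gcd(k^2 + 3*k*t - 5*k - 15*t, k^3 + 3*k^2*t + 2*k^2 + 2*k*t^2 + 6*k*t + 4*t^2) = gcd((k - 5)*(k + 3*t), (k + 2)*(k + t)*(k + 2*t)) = 1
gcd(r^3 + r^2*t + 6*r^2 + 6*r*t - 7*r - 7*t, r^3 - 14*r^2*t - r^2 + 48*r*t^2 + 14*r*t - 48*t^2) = r - 1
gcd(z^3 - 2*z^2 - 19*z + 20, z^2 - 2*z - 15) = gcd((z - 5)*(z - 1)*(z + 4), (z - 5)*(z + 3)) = z - 5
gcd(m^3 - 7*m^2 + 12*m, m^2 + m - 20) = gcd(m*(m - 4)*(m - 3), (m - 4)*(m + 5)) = m - 4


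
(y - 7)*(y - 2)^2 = y^3 - 11*y^2 + 32*y - 28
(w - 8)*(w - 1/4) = w^2 - 33*w/4 + 2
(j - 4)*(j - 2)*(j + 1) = j^3 - 5*j^2 + 2*j + 8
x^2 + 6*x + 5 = (x + 1)*(x + 5)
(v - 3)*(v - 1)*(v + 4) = v^3 - 13*v + 12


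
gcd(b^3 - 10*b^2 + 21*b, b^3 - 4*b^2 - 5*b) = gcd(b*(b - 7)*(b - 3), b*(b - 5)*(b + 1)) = b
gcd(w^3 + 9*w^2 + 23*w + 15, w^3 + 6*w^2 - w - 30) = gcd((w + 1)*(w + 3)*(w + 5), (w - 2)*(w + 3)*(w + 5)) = w^2 + 8*w + 15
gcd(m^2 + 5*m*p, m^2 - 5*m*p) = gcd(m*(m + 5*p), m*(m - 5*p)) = m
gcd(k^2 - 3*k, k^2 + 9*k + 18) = 1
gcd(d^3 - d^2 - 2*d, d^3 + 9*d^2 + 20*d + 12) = d + 1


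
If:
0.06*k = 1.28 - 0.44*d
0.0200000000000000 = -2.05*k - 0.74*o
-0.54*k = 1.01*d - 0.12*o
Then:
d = 3.46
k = -4.00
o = 11.06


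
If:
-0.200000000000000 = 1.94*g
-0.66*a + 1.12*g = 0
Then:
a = -0.17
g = -0.10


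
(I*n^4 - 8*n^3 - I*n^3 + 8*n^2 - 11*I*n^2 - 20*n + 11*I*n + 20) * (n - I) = I*n^5 - 7*n^4 - I*n^4 + 7*n^3 - 3*I*n^3 - 31*n^2 + 3*I*n^2 + 31*n + 20*I*n - 20*I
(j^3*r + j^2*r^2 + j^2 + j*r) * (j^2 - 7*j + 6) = j^5*r + j^4*r^2 - 7*j^4*r + j^4 - 7*j^3*r^2 + 7*j^3*r - 7*j^3 + 6*j^2*r^2 - 7*j^2*r + 6*j^2 + 6*j*r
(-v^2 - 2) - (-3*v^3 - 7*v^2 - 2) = 3*v^3 + 6*v^2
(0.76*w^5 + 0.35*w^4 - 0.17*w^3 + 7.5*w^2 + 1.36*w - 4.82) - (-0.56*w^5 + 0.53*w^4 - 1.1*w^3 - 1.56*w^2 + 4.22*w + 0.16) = 1.32*w^5 - 0.18*w^4 + 0.93*w^3 + 9.06*w^2 - 2.86*w - 4.98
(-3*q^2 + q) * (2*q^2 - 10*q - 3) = -6*q^4 + 32*q^3 - q^2 - 3*q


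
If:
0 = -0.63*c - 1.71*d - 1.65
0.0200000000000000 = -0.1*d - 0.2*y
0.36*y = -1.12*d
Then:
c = -2.72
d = 0.04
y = -0.12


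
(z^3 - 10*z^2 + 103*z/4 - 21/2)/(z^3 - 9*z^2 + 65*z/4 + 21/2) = (2*z - 1)/(2*z + 1)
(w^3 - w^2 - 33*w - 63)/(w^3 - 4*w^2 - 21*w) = (w + 3)/w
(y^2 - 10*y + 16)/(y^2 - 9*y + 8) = (y - 2)/(y - 1)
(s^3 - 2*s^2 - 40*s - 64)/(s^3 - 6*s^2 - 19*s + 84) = (s^2 - 6*s - 16)/(s^2 - 10*s + 21)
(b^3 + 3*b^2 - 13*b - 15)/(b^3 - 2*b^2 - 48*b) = (-b^3 - 3*b^2 + 13*b + 15)/(b*(-b^2 + 2*b + 48))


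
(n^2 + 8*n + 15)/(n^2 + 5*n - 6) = (n^2 + 8*n + 15)/(n^2 + 5*n - 6)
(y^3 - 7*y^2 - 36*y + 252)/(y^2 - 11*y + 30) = (y^2 - y - 42)/(y - 5)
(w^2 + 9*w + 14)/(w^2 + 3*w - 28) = (w + 2)/(w - 4)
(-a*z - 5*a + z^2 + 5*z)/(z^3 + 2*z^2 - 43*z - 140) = (-a + z)/(z^2 - 3*z - 28)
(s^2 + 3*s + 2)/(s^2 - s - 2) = (s + 2)/(s - 2)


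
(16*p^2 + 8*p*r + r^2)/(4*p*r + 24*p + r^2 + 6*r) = (4*p + r)/(r + 6)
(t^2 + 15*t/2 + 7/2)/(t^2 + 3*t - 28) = (t + 1/2)/(t - 4)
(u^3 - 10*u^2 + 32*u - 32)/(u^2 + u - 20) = (u^2 - 6*u + 8)/(u + 5)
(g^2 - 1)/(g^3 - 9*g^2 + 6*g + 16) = (g - 1)/(g^2 - 10*g + 16)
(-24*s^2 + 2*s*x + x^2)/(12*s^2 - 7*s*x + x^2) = (6*s + x)/(-3*s + x)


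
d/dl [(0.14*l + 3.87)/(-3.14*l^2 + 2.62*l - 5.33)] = (0.4396*l^2 + 24.3036*l - 10.8856)/(9.8596*l^4 - 16.4536*l^3 + 40.3368*l^2 - 27.9292*l + 28.4089)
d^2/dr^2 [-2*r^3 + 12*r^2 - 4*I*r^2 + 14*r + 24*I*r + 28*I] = -12*r + 24 - 8*I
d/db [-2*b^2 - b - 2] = -4*b - 1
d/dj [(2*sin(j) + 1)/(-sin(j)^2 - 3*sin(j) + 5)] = (2*sin(j) - cos(2*j) + 14)*cos(j)/(sin(j)^2 + 3*sin(j) - 5)^2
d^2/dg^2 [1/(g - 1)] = 2/(g - 1)^3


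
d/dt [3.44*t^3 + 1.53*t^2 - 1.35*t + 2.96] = 10.32*t^2 + 3.06*t - 1.35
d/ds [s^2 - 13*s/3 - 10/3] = 2*s - 13/3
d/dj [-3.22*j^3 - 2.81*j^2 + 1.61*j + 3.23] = -9.66*j^2 - 5.62*j + 1.61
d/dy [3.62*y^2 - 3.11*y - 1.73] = 7.24*y - 3.11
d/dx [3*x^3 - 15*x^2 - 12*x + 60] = 9*x^2 - 30*x - 12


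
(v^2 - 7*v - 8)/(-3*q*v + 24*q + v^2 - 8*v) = (-v - 1)/(3*q - v)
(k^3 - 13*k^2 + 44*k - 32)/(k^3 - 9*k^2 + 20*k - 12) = (k^2 - 12*k + 32)/(k^2 - 8*k + 12)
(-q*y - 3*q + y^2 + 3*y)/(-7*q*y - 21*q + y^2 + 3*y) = (-q + y)/(-7*q + y)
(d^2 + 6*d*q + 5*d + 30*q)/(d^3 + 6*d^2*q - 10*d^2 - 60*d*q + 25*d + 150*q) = (d + 5)/(d^2 - 10*d + 25)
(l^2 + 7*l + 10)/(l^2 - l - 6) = (l + 5)/(l - 3)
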